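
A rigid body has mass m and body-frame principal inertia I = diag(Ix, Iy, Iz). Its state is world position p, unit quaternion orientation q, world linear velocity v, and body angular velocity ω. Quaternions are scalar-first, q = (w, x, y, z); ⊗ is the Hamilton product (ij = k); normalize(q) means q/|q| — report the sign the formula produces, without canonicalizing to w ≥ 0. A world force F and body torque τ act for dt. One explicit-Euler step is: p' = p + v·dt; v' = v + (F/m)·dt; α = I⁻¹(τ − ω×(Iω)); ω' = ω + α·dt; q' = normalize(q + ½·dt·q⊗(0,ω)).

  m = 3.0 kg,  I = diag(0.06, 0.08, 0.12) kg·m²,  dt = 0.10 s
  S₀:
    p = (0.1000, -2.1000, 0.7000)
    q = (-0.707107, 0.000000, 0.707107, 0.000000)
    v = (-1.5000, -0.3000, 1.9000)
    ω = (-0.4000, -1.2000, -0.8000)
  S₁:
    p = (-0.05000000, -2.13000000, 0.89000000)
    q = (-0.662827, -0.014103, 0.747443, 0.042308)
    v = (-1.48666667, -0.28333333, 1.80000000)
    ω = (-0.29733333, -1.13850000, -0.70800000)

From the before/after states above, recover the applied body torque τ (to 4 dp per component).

ω₁ − ω₀ = (0.10266667, 0.06150000, 0.09200000)
τ = I·(Δω/dt) + ω₀×(Iω₀) = (0.1000, 0.0300, 0.1200)

τ = (0.1000, 0.0300, 0.1200)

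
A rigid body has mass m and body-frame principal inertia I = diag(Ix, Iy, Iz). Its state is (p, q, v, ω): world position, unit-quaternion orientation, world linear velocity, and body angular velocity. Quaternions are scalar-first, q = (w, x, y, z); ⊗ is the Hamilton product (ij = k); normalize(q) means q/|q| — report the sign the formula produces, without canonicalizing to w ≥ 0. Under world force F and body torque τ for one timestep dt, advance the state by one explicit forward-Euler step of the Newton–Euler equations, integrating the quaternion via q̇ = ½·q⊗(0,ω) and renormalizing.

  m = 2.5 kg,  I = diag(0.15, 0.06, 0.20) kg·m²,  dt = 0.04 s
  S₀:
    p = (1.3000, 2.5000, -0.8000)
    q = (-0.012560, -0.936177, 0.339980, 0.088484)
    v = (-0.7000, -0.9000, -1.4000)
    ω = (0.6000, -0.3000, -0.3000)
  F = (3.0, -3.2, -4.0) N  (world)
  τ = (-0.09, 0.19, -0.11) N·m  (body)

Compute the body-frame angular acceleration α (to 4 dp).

gyro term ω×Iω = (0.0126, 0.0090, 0.0162)
(τ − ω×Iω)/I = (-0.6840, 3.0167, -0.6310)

α = (-0.6840, 3.0167, -0.6310)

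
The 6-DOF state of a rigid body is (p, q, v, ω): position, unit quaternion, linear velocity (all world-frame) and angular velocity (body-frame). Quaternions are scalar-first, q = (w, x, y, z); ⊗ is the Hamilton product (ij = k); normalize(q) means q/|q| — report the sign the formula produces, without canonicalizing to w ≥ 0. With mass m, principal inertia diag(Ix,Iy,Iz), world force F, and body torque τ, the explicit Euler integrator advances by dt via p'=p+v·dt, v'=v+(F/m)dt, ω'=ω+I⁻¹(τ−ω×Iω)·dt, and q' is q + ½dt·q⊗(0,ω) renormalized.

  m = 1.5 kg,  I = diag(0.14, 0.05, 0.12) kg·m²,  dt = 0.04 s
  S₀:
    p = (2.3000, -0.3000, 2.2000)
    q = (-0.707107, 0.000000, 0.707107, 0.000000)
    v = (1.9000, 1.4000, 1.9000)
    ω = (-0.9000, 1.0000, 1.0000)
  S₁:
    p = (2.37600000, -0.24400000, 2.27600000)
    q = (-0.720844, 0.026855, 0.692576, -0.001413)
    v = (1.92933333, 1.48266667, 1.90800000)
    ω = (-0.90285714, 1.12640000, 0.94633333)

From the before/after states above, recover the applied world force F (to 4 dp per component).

velocity change Δv = (0.02933333, 0.08266667, 0.00800000)
m·(v₁−v₀)/dt = (1.1000, 3.1000, 0.3000)

F = (1.1000, 3.1000, 0.3000)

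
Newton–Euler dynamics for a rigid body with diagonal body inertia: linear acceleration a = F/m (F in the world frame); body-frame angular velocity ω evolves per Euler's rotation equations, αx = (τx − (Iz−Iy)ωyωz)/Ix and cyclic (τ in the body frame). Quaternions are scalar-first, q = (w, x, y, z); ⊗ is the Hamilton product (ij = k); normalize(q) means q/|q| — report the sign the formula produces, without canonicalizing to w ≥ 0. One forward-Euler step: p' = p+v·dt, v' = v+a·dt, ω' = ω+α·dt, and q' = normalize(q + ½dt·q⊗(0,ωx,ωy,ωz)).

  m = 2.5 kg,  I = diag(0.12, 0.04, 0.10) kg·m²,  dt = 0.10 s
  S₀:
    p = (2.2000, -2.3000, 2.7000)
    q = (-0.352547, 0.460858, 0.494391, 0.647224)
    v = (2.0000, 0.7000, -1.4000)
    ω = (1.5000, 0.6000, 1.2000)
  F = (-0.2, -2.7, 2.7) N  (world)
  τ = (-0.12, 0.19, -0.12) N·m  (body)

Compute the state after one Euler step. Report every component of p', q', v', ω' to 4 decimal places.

ω×(Iω) gyroscopic = (0.0432, 0.0360, -0.0720)
(τ − ω×Iω)/I = (-1.3600, 3.8500, -0.4800)
ω + α·dt = (1.3640, 0.9850, 1.1520)
q⊗(0,ω) = (-1.7645904, -0.3238857, 0.2062782, -0.8881281)
q' = normalize(q + ½dt·q⊗(0,ω)) = (-0.4386, 0.4424, 0.5022, 0.5998)
a = F/m = (-0.0800, -1.0800, 1.0800)
p + v·dt = (2.4000, -2.2300, 2.5600)
new velocity v' = (1.9920, 0.5920, -1.2920)

p' = (2.4000, -2.2300, 2.5600)
q' = (-0.4386, 0.4424, 0.5022, 0.5998)
v' = (1.9920, 0.5920, -1.2920)
ω' = (1.3640, 0.9850, 1.1520)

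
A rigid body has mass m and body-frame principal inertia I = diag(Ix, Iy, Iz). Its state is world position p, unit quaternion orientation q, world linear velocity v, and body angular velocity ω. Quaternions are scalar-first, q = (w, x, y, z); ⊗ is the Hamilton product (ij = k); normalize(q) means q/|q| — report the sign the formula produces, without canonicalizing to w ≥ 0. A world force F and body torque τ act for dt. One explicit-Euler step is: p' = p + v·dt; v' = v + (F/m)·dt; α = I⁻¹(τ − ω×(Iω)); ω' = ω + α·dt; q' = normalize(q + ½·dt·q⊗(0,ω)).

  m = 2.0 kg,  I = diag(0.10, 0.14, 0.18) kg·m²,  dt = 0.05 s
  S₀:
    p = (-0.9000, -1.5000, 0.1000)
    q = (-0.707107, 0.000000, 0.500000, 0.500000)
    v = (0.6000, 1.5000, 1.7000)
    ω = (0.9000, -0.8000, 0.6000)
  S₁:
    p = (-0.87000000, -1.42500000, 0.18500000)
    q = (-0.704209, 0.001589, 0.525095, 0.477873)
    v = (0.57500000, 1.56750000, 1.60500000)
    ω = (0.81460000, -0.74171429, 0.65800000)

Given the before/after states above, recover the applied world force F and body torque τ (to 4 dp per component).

F = (-1.0000, 2.7000, -3.8000)
τ = (-0.1900, 0.1200, 0.1800)

rate change Δω = (-0.08540000, 0.05828571, 0.05800000)
precession coupling = (-0.0192, -0.0432, -0.0288)
I·α + gyro = (-0.1900, 0.1200, 0.1800)
Δv = v₁−v₀ = (-0.02500000, 0.06750000, -0.09500000)
F = m·Δv/dt = (-1.0000, 2.7000, -3.8000)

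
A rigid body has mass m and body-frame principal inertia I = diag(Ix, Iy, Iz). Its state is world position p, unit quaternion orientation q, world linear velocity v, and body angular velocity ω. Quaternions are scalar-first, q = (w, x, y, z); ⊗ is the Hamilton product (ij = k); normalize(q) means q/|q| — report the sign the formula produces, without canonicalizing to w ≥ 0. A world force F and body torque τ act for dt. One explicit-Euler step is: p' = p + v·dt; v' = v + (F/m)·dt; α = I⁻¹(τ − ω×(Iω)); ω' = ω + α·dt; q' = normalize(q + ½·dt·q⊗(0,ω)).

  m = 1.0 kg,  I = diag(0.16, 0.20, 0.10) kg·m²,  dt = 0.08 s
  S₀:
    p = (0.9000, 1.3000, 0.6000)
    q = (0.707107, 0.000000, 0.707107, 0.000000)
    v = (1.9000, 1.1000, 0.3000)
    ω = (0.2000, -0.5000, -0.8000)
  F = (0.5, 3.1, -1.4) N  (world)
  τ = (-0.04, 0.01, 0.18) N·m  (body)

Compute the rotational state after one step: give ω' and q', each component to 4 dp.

ω' = (0.2000, -0.4922, -0.6528)
q' = (0.7207, -0.0170, 0.6924, -0.0283)

ω×(Iω) gyroscopic = (-0.0400, -0.0096, -0.0040)
(τ − ω×Iω)/I = (0.0000, 0.0980, 1.8400)
ω' = ω + α·dt = (0.2000, -0.4922, -0.6528)
q⊗(0,ω) = (0.3535535, -0.4242642, -0.3535535, -0.7071070)
q' = normalize(q + ½dt·q⊗(0,ω)) = (0.7207, -0.0170, 0.6924, -0.0283)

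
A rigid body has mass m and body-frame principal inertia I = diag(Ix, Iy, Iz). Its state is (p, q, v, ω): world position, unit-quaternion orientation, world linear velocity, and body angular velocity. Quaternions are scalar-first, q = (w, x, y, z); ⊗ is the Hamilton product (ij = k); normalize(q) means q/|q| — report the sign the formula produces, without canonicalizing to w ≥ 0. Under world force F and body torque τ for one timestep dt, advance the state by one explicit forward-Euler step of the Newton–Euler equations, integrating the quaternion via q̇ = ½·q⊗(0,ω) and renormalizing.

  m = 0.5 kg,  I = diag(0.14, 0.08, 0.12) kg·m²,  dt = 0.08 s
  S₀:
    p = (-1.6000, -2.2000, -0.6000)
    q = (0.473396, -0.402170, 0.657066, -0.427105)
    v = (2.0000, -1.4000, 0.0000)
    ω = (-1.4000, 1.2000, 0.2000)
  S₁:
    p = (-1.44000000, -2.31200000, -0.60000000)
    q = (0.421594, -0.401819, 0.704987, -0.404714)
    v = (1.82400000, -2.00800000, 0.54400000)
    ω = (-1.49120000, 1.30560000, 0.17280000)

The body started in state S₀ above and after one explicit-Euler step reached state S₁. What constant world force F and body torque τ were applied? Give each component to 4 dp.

Δv = v₁−v₀ = (-0.17600000, -0.60800000, 0.54400000)
F = m·Δv/dt = (-1.1000, -3.8000, 3.4000)
ω₁ − ω₀ = (-0.09120000, 0.10560000, -0.02720000)
precession coupling = (0.0096, -0.0056, 0.1008)
applied torque τ = (-0.1500, 0.1000, 0.0600)

F = (-1.1000, -3.8000, 3.4000)
τ = (-0.1500, 0.1000, 0.0600)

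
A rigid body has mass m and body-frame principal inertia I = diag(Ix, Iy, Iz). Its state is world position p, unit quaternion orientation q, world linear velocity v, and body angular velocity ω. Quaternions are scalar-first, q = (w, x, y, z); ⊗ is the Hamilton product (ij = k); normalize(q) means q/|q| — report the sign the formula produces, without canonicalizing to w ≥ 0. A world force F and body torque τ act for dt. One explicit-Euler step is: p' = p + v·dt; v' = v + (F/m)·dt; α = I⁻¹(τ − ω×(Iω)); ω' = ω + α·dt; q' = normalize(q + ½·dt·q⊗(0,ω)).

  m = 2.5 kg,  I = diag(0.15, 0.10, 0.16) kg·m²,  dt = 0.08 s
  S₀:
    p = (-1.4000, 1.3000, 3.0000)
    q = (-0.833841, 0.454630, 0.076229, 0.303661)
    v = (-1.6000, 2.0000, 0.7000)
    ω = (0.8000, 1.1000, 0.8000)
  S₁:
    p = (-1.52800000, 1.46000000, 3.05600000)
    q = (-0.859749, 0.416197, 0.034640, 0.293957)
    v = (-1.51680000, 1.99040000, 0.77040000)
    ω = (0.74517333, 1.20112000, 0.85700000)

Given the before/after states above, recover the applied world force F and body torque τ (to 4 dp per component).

rate change Δω = (-0.05482667, 0.10112000, 0.05700000)
precession coupling = (0.0528, -0.0064, -0.0440)
τ = I·(Δω/dt) + ω₀×(Iω₀) = (-0.0500, 0.1200, 0.0700)
v₁ − v₀ = (0.08320000, -0.00960000, 0.07040000)
applied force F = (2.6000, -0.3000, 2.2000)

F = (2.6000, -0.3000, 2.2000)
τ = (-0.0500, 0.1200, 0.0700)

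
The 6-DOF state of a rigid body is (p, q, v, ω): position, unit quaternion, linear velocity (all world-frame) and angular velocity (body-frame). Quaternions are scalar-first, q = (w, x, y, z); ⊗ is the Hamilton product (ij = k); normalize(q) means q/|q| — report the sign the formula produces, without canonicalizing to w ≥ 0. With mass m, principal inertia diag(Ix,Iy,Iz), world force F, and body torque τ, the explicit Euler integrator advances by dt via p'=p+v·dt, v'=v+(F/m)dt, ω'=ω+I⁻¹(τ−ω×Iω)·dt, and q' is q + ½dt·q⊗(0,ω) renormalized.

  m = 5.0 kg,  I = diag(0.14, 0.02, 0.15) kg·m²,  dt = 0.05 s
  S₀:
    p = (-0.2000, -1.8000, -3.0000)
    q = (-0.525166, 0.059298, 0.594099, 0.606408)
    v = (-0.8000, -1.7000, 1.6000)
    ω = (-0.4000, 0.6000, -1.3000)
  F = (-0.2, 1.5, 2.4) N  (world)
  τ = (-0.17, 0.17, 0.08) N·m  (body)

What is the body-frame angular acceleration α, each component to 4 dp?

ω×(Iω) gyroscopic = (-0.1014, -0.0052, 0.0288)
angular accel α = (-0.4900, 8.7600, 0.3413)

α = (-0.4900, 8.7600, 0.3413)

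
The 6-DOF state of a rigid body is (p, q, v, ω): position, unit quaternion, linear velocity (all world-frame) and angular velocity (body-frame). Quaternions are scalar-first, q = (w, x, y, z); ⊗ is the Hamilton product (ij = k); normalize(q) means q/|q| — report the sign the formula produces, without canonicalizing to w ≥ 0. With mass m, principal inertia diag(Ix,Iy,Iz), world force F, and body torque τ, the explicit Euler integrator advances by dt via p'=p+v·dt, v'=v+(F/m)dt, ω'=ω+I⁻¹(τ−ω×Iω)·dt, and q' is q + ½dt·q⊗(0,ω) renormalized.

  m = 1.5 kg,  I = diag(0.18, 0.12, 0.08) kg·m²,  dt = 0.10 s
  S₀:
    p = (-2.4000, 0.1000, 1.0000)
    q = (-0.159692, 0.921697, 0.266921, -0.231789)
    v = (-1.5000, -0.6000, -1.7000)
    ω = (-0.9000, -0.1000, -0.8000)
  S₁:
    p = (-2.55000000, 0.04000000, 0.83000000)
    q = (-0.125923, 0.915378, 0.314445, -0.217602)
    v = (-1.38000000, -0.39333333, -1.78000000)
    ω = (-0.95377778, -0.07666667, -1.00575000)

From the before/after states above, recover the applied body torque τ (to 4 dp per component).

τ = (-0.1000, 0.1000, -0.1700)

ω₁ − ω₀ = (-0.05377778, 0.02333333, -0.20575000)
ω₀×(Iω₀) = (-0.0032, 0.0720, -0.0054)
I·α + gyro = (-0.1000, 0.1000, -0.1700)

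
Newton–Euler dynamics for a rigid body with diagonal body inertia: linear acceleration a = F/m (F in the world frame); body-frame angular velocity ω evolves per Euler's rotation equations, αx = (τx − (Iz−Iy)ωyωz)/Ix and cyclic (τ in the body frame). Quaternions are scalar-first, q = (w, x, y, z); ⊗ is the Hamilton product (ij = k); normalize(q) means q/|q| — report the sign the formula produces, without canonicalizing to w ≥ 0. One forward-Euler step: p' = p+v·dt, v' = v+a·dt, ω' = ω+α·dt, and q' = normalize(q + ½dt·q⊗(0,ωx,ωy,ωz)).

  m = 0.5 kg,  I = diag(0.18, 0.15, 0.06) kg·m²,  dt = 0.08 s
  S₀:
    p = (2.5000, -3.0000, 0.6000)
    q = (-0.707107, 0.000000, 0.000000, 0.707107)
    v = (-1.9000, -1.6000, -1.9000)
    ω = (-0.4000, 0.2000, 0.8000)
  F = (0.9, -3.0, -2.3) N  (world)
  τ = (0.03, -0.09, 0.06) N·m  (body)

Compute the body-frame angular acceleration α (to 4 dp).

α = (0.2467, -0.3440, 0.9600)

precession coupling ω×(Iω) = (-0.0144, -0.0384, 0.0024)
angular accel α = (0.2467, -0.3440, 0.9600)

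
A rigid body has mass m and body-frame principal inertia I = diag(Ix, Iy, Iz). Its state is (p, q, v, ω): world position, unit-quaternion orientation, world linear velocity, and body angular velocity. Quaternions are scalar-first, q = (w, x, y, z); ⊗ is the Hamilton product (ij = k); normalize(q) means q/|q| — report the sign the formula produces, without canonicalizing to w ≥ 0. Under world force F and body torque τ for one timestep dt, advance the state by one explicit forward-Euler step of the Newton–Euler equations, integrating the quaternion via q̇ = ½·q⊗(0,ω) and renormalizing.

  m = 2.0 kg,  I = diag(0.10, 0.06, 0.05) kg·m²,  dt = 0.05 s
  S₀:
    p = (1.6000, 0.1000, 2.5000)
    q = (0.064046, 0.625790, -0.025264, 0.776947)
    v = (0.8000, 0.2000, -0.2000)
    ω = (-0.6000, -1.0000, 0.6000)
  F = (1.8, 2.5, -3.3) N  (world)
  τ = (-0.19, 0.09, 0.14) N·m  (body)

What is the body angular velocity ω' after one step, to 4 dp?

ω' = (-0.6980, -0.9100, 0.7640)

ω×(Iω) gyroscopic = (0.0060, -0.0180, -0.0240)
α = I⁻¹(τ − ω×Iω) = (-1.9600, 1.8000, 3.2800)
ω' = ω + α·dt = (-0.6980, -0.9100, 0.7640)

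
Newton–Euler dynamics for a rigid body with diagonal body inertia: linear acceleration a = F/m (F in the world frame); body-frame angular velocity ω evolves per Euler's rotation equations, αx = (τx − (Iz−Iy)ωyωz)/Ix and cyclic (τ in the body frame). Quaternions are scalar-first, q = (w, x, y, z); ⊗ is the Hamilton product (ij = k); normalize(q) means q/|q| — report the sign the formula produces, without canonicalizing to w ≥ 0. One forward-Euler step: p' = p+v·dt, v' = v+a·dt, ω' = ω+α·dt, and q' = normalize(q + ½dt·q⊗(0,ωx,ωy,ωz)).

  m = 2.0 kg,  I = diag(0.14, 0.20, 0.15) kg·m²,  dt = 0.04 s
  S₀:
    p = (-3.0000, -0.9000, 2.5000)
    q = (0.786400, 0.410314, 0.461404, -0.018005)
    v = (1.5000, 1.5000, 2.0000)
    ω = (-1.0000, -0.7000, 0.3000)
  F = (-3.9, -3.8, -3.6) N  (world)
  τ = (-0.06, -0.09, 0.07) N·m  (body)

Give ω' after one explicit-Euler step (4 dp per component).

ω' = (-1.0201, -0.7186, 0.3075)

(τ − ω×Iω)/I = (-0.5036, -0.4650, 0.1867)
ω + α·dt = (-1.0201, -0.7186, 0.3075)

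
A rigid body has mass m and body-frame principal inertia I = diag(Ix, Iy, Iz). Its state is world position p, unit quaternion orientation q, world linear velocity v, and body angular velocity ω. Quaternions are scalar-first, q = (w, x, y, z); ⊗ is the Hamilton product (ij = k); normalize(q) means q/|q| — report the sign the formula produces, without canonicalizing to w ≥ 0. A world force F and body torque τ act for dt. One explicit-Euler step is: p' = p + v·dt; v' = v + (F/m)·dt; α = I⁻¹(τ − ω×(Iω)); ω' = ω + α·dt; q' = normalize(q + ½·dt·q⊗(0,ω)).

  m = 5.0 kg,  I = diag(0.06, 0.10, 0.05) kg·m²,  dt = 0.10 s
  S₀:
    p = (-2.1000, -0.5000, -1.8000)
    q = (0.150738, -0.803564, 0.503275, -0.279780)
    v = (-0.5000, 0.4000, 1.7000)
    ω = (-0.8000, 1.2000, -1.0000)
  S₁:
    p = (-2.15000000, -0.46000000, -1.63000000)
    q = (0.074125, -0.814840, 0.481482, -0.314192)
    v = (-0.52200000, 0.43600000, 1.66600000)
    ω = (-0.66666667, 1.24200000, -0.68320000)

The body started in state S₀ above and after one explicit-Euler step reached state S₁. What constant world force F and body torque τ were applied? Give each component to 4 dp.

F = (-1.1000, 1.8000, -1.7000)
τ = (0.1400, 0.0500, 0.1200)

rate change Δω = (0.13333333, 0.04200000, 0.31680000)
τ = I·(Δω/dt) + ω₀×(Iω₀) = (0.1400, 0.0500, 0.1200)
Δv = v₁−v₀ = (-0.02200000, 0.03600000, -0.03400000)
m·(v₁−v₀)/dt = (-1.1000, 1.8000, -1.7000)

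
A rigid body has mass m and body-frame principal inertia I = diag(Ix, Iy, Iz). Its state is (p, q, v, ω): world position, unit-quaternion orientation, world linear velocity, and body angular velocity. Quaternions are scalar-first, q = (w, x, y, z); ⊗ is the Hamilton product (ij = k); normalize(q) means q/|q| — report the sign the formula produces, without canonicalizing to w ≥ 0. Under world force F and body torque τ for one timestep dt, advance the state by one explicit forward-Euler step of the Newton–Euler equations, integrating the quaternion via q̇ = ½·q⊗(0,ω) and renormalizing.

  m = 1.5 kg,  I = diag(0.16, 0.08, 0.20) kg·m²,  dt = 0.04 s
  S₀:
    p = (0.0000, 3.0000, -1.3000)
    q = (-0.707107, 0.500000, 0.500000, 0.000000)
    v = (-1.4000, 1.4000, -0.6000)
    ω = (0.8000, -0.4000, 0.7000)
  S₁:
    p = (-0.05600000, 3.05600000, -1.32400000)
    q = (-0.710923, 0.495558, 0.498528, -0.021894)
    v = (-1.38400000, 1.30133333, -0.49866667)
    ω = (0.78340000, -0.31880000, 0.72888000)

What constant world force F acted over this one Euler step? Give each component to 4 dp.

Δv = v₁−v₀ = (0.01600000, -0.09866667, 0.10133333)
applied force F = (0.6000, -3.7000, 3.8000)

F = (0.6000, -3.7000, 3.8000)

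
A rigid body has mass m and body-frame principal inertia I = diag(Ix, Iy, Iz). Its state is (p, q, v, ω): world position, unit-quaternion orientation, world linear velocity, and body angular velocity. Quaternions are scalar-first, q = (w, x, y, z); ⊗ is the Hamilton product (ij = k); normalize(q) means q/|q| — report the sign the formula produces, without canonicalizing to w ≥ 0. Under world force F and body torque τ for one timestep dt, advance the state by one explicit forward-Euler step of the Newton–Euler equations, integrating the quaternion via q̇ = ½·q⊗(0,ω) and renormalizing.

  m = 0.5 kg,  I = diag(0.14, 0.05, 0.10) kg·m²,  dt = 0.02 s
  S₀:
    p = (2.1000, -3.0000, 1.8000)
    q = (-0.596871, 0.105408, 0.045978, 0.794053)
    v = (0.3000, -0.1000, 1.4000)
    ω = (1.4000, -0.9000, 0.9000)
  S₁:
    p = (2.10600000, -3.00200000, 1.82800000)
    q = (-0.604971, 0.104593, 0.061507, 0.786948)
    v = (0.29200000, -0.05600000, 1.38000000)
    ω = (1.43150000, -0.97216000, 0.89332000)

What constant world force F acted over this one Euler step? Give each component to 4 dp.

F = (-0.2000, 1.1000, -0.5000)

Δv = v₁−v₀ = (-0.00800000, 0.04400000, -0.02000000)
applied force F = (-0.2000, 1.1000, -0.5000)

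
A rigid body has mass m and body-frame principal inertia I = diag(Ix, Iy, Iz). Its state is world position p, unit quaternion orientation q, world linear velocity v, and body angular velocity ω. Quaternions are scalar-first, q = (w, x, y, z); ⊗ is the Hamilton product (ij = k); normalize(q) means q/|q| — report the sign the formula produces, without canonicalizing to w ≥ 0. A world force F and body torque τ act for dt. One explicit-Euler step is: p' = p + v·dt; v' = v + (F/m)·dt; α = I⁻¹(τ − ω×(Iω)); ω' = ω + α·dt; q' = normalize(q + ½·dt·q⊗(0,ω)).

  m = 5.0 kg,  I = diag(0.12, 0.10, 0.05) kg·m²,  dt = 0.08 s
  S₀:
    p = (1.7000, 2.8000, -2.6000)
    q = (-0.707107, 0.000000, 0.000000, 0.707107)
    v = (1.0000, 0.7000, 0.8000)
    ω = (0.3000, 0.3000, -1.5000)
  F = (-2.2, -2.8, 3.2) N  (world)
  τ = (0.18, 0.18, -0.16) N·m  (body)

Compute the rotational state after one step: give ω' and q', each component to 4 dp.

α = I⁻¹(τ − ω×Iω) = (1.3125, 2.1150, -3.1640)
ω + α·dt = (0.4050, 0.4692, -1.7531)
2q̇ = q⊗(0,ω) = (1.0606605, -0.4242642, 0.0000000, 1.0606605)
q + ½dt·q⊗(0,ω), renormalized = (-0.6634, -0.0169, 0.0000, 0.7481)

ω' = (0.4050, 0.4692, -1.7531)
q' = (-0.6634, -0.0169, 0.0000, 0.7481)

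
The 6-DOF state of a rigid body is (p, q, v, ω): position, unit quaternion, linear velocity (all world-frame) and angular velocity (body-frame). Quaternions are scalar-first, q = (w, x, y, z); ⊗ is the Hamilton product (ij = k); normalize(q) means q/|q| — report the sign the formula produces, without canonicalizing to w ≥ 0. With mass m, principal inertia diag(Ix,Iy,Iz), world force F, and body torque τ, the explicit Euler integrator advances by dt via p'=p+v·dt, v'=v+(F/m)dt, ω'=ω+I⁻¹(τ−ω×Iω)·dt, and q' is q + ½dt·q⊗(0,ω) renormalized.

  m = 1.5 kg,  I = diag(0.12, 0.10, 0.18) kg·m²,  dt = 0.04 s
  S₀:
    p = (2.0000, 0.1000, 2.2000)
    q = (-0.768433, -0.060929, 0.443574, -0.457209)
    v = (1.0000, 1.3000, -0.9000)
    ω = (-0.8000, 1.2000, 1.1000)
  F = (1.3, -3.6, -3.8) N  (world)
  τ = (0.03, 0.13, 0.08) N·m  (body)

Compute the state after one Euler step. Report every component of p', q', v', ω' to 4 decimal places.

ω×(Iω) gyroscopic = (0.1056, 0.0528, 0.0192)
(τ − ω×Iω)/I = (-0.6300, 0.7720, 0.3378)
new body rate ω' = (-0.8252, 1.2309, 1.1135)
2q̇ = q⊗(0,ω) = (-0.0781021, 1.6513286, -0.4893305, -0.5635319)
q + ½dt·q⊗(0,ω), renormalized = (-0.7695, -0.0279, 0.4335, -0.4682)
a = F/m = (0.8667, -2.4000, -2.5333)
new position p' = (2.0400, 0.1520, 2.1640)
v' = v + a·dt = (1.0347, 1.2040, -1.0013)

p' = (2.0400, 0.1520, 2.1640)
q' = (-0.7695, -0.0279, 0.4335, -0.4682)
v' = (1.0347, 1.2040, -1.0013)
ω' = (-0.8252, 1.2309, 1.1135)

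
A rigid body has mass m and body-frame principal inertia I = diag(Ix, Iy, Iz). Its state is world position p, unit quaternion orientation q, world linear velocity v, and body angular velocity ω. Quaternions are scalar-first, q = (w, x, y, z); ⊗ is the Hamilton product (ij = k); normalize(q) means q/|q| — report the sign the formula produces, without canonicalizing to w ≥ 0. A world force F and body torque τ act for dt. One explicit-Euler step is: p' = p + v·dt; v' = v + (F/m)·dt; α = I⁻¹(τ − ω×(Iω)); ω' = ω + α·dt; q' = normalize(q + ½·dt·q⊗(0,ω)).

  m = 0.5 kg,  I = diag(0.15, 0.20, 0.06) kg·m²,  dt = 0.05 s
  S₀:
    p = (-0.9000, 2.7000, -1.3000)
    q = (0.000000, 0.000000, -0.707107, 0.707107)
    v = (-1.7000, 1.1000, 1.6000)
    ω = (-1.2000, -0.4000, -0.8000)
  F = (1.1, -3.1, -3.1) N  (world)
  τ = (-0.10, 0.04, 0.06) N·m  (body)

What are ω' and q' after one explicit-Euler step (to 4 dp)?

ω' = (-1.2184, -0.4116, -0.7700)
q' = (0.0071, 0.0212, -0.7278, 0.6854)

angular accel α = (-0.3680, -0.2320, 0.6000)
ω + α·dt = (-1.2184, -0.4116, -0.7700)
2q̇ = q⊗(0,ω) = (0.2828428, 0.8485284, -0.8485284, -0.8485284)
q + ½dt·q⊗(0,ω), renormalized = (0.0071, 0.0212, -0.7278, 0.6854)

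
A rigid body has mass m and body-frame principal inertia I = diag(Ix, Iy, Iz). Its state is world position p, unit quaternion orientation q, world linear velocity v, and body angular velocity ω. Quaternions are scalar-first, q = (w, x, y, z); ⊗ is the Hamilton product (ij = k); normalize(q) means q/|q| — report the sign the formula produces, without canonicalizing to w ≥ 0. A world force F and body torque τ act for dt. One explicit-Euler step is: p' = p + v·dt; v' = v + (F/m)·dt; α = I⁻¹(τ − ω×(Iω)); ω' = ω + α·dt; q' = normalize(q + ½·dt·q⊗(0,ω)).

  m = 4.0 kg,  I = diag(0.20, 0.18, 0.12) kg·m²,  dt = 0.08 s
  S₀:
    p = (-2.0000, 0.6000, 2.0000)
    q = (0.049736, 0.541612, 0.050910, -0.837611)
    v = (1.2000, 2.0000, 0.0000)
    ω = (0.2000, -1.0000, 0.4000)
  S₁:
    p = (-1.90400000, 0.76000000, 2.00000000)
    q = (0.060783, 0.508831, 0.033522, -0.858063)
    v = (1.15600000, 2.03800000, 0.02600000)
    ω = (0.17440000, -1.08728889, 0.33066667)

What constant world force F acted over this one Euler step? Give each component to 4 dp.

velocity change Δv = (-0.04400000, 0.03800000, 0.02600000)
applied force F = (-2.2000, 1.9000, 1.3000)

F = (-2.2000, 1.9000, 1.3000)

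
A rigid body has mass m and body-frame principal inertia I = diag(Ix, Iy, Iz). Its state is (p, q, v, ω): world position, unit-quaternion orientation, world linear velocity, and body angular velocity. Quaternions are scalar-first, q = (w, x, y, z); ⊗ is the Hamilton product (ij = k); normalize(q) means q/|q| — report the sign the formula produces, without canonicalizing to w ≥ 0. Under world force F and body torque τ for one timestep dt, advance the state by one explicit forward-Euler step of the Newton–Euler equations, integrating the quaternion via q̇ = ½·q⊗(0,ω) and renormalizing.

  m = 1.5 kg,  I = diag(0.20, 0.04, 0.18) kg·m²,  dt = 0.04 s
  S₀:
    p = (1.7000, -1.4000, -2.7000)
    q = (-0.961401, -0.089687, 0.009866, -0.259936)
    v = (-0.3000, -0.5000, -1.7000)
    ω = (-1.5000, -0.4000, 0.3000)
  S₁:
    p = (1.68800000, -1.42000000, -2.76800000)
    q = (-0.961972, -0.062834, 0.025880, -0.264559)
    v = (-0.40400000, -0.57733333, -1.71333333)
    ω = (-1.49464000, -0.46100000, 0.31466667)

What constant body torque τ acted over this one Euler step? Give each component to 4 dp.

ω₁ − ω₀ = (0.00536000, -0.06100000, 0.01466667)
gyro term ω₀×Iω₀ = (-0.0168, -0.0090, -0.0960)
I·α + gyro = (0.0100, -0.0700, -0.0300)

τ = (0.0100, -0.0700, -0.0300)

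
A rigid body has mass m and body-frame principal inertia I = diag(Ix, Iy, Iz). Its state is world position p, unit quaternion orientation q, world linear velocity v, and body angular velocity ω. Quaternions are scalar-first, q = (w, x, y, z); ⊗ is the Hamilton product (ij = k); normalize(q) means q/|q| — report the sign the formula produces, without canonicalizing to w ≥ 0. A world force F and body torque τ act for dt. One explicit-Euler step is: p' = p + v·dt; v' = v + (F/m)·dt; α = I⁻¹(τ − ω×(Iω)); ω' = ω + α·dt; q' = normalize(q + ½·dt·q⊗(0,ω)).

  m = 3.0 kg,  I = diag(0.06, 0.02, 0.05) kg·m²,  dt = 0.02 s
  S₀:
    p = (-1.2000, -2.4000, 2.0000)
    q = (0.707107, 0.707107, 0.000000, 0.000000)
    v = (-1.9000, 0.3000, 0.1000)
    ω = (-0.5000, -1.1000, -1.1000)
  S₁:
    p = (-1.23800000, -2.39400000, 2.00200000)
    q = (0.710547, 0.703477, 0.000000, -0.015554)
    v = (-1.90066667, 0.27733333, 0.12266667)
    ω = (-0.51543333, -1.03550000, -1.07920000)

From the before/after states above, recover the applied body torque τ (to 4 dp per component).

τ = (-0.0100, 0.0700, 0.0300)

ω₁ − ω₀ = (-0.01543333, 0.06450000, 0.02080000)
τ = I·(Δω/dt) + ω₀×(Iω₀) = (-0.0100, 0.0700, 0.0300)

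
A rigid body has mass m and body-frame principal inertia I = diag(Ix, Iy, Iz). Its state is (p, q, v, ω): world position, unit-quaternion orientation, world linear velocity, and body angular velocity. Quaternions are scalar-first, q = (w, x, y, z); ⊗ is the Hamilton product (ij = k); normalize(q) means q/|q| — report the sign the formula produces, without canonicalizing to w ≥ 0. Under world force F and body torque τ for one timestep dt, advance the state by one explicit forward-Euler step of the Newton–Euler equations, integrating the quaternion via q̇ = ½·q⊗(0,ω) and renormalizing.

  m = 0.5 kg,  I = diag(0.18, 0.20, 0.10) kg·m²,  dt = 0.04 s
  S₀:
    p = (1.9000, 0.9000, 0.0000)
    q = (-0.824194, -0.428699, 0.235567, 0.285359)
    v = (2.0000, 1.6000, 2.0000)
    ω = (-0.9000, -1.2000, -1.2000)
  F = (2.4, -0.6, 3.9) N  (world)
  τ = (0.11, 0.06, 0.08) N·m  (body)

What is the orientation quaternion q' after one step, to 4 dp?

q⊗(0,ω) = (0.2392821, 0.8015250, 0.2177709, 1.7154819)
q + ½dt·q⊗(0,ω), renormalized = (-0.8188, -0.4124, 0.2397, 0.3194)

q' = (-0.8188, -0.4124, 0.2397, 0.3194)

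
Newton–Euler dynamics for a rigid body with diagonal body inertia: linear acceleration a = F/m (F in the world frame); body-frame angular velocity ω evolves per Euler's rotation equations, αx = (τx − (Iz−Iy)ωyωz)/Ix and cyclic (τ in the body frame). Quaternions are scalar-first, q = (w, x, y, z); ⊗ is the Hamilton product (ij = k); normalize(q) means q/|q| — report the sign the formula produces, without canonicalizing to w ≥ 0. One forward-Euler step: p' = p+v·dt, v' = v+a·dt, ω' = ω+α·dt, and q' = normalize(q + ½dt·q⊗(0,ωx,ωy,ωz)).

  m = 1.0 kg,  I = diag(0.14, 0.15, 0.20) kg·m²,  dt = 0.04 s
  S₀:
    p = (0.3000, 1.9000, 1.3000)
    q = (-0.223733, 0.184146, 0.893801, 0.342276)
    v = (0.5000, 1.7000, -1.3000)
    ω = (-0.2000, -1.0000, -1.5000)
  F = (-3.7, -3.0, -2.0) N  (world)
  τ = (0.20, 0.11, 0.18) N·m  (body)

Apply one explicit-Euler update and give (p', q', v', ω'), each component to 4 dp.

p' = (0.3200, 1.9680, 1.2480)
q' = (-0.1947, 0.1650, 0.9018, 0.3487)
v' = (0.3520, 1.5800, -1.3800)
ω' = (-0.1643, -0.9659, -1.4644)

a = (-3.7000, -3.0000, -2.0000)
p' = p + v·dt = (0.3200, 1.9680, 1.2480)
v' = v + a·dt = (0.3520, 1.5800, -1.3800)
gyro term ω×Iω = (0.0750, -0.0180, 0.0020)
(τ − ω×Iω)/I = (0.8929, 0.8533, 0.8900)
new body rate ω' = (-0.1643, -0.9659, -1.4644)
Hamilton product q⊗(0,ω) = (1.4440442, -0.9536789, 0.4314968, 0.3302137)
updated quaternion q' = (-0.1947, 0.1650, 0.9018, 0.3487)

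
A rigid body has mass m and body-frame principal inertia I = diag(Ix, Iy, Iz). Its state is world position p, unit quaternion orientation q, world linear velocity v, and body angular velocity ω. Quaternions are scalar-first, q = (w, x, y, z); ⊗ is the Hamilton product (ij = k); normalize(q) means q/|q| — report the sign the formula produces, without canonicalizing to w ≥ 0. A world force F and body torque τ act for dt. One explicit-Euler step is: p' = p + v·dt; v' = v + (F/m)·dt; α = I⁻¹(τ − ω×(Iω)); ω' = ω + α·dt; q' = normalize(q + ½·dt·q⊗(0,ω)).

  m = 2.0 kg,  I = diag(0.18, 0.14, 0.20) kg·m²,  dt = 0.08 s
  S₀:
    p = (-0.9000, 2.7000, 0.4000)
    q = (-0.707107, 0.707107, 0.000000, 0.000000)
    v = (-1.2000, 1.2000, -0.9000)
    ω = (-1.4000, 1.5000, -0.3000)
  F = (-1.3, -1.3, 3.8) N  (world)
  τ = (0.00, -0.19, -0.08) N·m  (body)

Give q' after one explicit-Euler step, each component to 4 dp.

q' = (-0.6652, 0.7441, -0.0338, 0.0507)

Hamilton product q⊗(0,ω) = (0.9899498, 0.9899498, -0.8485284, 1.2727926)
q' = normalize(q + ½dt·q⊗(0,ω)) = (-0.6652, 0.7441, -0.0338, 0.0507)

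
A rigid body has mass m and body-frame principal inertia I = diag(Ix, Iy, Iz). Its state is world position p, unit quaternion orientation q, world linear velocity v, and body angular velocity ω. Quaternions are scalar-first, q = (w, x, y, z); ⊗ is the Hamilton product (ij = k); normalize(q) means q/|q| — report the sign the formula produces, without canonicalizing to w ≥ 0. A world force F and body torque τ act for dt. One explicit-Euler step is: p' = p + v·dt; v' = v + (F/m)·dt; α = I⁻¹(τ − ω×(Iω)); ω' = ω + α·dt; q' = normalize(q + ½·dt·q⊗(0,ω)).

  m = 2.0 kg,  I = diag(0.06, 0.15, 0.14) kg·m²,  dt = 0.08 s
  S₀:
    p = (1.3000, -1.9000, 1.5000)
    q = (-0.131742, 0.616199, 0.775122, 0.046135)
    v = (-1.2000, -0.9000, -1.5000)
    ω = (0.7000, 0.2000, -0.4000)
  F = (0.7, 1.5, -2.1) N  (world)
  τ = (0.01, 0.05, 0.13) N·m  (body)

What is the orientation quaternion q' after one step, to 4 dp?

q⊗(0,ω) = (-0.5679097, -0.4114952, 0.2524257, -0.3666488)
q + ½dt·q⊗(0,ω), renormalized = (-0.1544, 0.5994, 0.7848, 0.0315)

q' = (-0.1544, 0.5994, 0.7848, 0.0315)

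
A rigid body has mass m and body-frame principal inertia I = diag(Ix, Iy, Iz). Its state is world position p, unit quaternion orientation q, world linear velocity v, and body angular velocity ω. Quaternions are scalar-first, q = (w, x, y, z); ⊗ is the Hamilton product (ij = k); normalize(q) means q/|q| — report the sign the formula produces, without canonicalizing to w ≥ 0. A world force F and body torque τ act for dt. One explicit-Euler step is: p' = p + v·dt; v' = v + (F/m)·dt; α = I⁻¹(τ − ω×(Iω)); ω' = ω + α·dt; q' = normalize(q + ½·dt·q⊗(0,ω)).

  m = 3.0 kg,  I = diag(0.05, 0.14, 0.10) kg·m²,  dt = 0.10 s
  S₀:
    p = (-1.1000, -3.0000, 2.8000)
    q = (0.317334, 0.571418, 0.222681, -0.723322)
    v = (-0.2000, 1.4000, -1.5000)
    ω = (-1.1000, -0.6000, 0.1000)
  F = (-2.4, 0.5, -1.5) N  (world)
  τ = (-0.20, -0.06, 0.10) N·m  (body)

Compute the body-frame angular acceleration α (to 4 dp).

ω×(Iω) gyroscopic = (0.0024, 0.0055, 0.0594)
α = I⁻¹(τ − ω×Iω) = (-4.0480, -0.4679, 0.4060)

α = (-4.0480, -0.4679, 0.4060)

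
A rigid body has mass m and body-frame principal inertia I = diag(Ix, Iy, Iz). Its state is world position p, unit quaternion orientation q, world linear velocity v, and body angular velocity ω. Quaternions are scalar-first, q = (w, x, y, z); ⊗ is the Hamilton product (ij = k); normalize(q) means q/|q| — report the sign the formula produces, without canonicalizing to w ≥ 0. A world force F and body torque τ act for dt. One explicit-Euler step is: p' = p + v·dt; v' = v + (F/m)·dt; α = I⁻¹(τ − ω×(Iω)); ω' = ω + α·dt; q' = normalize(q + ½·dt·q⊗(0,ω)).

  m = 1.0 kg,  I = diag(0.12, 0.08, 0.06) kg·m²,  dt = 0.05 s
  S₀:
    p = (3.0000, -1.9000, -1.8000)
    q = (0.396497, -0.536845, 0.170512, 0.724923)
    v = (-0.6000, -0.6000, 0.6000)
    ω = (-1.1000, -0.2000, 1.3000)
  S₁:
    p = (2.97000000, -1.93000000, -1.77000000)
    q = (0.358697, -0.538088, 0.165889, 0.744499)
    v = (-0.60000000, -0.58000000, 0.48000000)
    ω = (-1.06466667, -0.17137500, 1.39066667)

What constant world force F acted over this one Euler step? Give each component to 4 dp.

v₁ − v₀ = (0.00000000, 0.02000000, -0.12000000)
applied force F = (0.0000, 0.4000, -2.4000)

F = (0.0000, 0.4000, -2.4000)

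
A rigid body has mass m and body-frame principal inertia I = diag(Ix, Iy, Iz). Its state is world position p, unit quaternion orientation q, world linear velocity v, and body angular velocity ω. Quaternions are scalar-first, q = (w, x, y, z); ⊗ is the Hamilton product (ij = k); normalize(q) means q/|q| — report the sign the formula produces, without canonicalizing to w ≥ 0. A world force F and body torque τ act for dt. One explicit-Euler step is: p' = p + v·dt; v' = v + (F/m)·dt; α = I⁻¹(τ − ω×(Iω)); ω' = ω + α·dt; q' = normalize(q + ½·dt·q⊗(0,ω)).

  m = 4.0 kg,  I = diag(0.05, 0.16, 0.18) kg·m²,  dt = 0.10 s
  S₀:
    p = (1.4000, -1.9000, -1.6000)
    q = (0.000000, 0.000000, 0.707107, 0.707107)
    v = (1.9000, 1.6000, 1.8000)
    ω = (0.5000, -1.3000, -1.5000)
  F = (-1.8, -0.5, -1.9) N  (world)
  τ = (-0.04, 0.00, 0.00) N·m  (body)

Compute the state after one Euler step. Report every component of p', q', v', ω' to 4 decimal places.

p' = (1.5900, -1.7400, -1.4200)
q' = (0.0985, -0.0070, 0.7210, 0.6858)
v' = (1.8550, 1.5875, 1.7525)
ω' = (0.3420, -1.3609, -1.4603)

a = F/m = (-0.4500, -0.1250, -0.4750)
p + v·dt = (1.5900, -1.7400, -1.4200)
v' = v + a·dt = (1.8550, 1.5875, 1.7525)
gyro term ω×Iω = (0.0390, 0.0975, -0.0715)
angular accel α = (-1.5800, -0.6094, 0.3972)
new body rate ω' = (0.3420, -1.3609, -1.4603)
2q̇ = q⊗(0,ω) = (1.9798996, -0.1414214, 0.3535535, -0.3535535)
q + ½dt·q⊗(0,ω), renormalized = (0.0985, -0.0070, 0.7210, 0.6858)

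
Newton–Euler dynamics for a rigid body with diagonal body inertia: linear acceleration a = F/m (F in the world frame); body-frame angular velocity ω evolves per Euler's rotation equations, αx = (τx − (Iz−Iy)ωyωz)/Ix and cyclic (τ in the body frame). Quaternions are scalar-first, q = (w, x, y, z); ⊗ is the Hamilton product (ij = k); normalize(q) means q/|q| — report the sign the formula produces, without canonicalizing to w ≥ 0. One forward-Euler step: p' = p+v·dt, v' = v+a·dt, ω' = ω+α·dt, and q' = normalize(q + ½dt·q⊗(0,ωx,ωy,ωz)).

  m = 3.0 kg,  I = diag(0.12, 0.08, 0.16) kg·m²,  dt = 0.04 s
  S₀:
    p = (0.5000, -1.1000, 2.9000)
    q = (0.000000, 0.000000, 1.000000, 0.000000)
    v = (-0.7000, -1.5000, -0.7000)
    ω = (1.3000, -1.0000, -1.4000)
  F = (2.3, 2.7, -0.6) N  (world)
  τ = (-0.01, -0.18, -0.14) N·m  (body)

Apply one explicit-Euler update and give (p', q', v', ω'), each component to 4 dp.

p' = (0.4720, -1.1600, 2.8720)
q' = (0.0200, -0.0280, 0.9991, -0.0260)
v' = (-0.6693, -1.4640, -0.7080)
ω' = (1.2593, -1.1264, -1.4480)

angular accel α = (-1.0167, -3.1600, -1.2000)
ω' = ω + α·dt = (1.2593, -1.1264, -1.4480)
q⊗(0,ω) = (1.0000000, -1.4000000, 0.0000000, -1.3000000)
updated quaternion q' = (0.0200, -0.0280, 0.9991, -0.0260)
linear accel F/m = (0.7667, 0.9000, -0.2000)
new position p' = (0.4720, -1.1600, 2.8720)
v + (F/m)dt = (-0.6693, -1.4640, -0.7080)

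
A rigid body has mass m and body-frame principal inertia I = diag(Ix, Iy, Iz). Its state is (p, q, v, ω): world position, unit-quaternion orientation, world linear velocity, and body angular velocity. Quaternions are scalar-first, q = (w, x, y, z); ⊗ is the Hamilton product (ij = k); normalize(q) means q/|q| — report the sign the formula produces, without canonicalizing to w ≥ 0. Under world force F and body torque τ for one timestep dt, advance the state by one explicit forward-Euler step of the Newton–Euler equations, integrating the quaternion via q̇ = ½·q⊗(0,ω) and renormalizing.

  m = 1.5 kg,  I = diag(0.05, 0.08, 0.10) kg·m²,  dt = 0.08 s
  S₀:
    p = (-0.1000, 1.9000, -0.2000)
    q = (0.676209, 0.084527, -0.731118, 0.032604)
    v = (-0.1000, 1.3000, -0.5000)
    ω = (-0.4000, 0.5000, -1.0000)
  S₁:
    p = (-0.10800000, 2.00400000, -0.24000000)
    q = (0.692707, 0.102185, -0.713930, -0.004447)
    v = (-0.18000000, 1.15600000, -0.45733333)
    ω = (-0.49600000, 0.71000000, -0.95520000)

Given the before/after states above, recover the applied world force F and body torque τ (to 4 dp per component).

F = (-1.5000, -2.7000, 0.8000)
τ = (-0.0700, 0.1900, 0.0500)

v₁ − v₀ = (-0.08000000, -0.14400000, 0.04266667)
applied force F = (-1.5000, -2.7000, 0.8000)
Δω = ω₁−ω₀ = (-0.09600000, 0.21000000, 0.04480000)
precession coupling = (-0.0100, -0.0200, -0.0060)
I·α + gyro = (-0.0700, 0.1900, 0.0500)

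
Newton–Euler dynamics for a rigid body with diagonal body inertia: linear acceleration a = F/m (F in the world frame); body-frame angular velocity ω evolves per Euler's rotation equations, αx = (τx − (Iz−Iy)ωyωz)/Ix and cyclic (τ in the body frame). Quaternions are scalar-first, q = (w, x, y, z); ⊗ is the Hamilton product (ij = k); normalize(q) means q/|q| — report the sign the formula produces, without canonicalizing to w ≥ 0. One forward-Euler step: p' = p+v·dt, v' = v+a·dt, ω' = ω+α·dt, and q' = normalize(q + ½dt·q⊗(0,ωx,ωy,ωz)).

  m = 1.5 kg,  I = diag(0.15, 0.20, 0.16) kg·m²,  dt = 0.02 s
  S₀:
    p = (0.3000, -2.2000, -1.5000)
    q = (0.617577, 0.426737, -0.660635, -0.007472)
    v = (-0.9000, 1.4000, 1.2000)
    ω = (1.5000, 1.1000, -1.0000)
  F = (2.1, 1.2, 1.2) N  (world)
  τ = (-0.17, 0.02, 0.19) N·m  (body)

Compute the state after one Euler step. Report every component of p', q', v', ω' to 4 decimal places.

p' = (0.2820, -2.1720, -1.4760)
q' = (0.6182, 0.4426, -0.6495, 0.0010)
v' = (-0.8720, 1.4160, 1.2160)
ω' = (1.4715, 1.1005, -0.9866)

ω×(Iω) gyroscopic = (0.0440, 0.0150, 0.0825)
angular accel α = (-1.4267, 0.0250, 0.6719)
ω' = ω + α·dt = (1.4715, 1.1005, -0.9866)
Hamilton product q⊗(0,ω) = (0.0791210, 1.5952197, 1.0948637, 0.8427862)
q + ½dt·q⊗(0,ω), renormalized = (0.6182, 0.4426, -0.6495, 0.0010)
new position p' = (0.2820, -2.1720, -1.4760)
v' = v + a·dt = (-0.8720, 1.4160, 1.2160)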